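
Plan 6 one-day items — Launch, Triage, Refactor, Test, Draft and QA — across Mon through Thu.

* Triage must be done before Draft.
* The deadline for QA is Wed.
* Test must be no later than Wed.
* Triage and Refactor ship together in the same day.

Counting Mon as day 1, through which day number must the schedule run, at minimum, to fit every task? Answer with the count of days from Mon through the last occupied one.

2 days

The precedence chain requires at least 2 distinct days.
2 works (last occupied day: Tue): for example Refactor=Mon; QA=Mon; Triage=Mon; Test=Mon; Draft=Tue; Launch=Mon.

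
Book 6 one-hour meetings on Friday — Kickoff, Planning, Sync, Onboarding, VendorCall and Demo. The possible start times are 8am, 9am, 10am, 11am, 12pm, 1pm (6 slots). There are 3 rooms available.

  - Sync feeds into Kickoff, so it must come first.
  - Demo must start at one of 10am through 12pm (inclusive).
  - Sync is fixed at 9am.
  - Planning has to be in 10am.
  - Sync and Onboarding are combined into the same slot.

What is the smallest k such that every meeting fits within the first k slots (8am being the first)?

3 slots

The precedence chain requires at least 2 distinct slots.
With at most 3 per slot and 6 meetings, at least 2 slots are needed.
Planning can't be placed before 10am — that is slot 3 counting from 8am — so the schedule must run through at least 3 slots.
3 works (last occupied slot: 10am): for example Sync in 9am; Onboarding in 9am; Kickoff in 10am; Demo in 10am; Planning in 10am; VendorCall in 8am.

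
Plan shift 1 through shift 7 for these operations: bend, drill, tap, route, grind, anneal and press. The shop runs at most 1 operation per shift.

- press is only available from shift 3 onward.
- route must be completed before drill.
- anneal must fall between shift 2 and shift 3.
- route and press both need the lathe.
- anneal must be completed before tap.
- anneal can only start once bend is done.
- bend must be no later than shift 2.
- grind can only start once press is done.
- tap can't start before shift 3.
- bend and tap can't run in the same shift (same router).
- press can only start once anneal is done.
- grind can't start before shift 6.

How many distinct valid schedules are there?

Splitting on bend: it can be shift 1 (31), shift 2 (10). Listing each branch's schedules as (drill, tap, route, grind, anneal, press) by shift number:
bend=shift 1: (4,5,2,7,3,6) (4,5,3,7,2,6) (4,6,2,7,3,5) (4,6,3,7,2,5) (4,7,2,6,3,5) (4,7,3,6,2,5) (5,3,4,7,2,6) (5,4,2,7,3,6) (5,4,3,7,2,6) (5,6,2,7,3,4) (5,6,3,7,2,4) (5,6,4,7,2,3) (5,7,2,6,3,4) (5,7,3,6,2,4) (5,7,4,6,2,3) (6,3,4,7,2,5) (6,3,5,7,2,4) (6,4,2,7,3,5) (6,4,3,7,2,5) (6,4,5,7,2,3) (6,5,2,7,3,4) (6,5,3,7,2,4) (6,5,4,7,2,3) (7,3,4,6,2,5) (7,3,5,6,2,4) (7,4,2,6,3,5) (7,4,3,6,2,5) (7,4,5,6,2,3) (7,5,2,6,3,4) (7,5,3,6,2,4) (7,5,4,6,2,3) — 31.
bend=shift 2: (4,5,1,7,3,6) (4,6,1,7,3,5) (4,7,1,6,3,5) (5,4,1,7,3,6) (5,6,1,7,3,4) (5,7,1,6,3,4) (6,4,1,7,3,5) (6,5,1,7,3,4) (7,4,1,6,3,5) (7,5,1,6,3,4) — 10.
Summing: 31 + 10 = 41.

41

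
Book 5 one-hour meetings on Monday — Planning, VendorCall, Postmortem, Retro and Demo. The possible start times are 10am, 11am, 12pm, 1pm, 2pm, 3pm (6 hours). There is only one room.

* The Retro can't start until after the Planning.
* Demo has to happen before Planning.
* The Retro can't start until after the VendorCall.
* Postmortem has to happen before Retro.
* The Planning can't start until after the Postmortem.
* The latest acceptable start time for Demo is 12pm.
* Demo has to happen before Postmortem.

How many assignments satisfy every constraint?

24

Splitting on Planning: it can be 12pm (3), 1pm (9), 2pm (12). Listing each branch's schedules as (VendorCall, Postmortem, Retro, Demo):
Planning=12pm: (1pm,11am,2pm,10am) (1pm,11am,3pm,10am) (2pm,11am,3pm,10am) — 3.
Planning=1pm: (10am,12pm,2pm,11am) (10am,12pm,3pm,11am) (11am,12pm,2pm,10am) (11am,12pm,3pm,10am) (12pm,11am,2pm,10am) (12pm,11am,3pm,10am) (2pm,11am,3pm,10am) (2pm,12pm,3pm,10am) (2pm,12pm,3pm,11am) — 9.
Planning=2pm: (10am,12pm,3pm,11am) (10am,1pm,3pm,11am) (10am,1pm,3pm,12pm) (11am,12pm,3pm,10am) (11am,1pm,3pm,10am) (11am,1pm,3pm,12pm) (12pm,11am,3pm,10am) (12pm,1pm,3pm,10am) (12pm,1pm,3pm,11am) (1pm,11am,3pm,10am) (1pm,12pm,3pm,10am) (1pm,12pm,3pm,11am) — 12.
Summing: 3 + 9 + 12 = 24.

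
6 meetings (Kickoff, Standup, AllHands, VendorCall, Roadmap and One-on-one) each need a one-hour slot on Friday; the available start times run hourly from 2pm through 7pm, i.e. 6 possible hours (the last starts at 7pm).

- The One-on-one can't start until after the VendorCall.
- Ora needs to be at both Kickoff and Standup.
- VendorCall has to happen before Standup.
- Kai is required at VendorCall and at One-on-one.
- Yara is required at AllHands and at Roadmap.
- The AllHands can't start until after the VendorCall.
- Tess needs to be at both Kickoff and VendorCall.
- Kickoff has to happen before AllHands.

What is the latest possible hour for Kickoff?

Downstream work caps Kickoff at 6pm.
Kickoff at 6pm is achievable: Roadmap -> 2pm; Standup -> 3pm; AllHands -> 7pm; Kickoff -> 6pm; VendorCall -> 2pm; One-on-one -> 3pm.

6pm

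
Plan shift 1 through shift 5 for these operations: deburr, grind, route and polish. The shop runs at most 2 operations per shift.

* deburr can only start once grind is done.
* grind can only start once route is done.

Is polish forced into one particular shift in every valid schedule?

polish can be shift 1 (e.g. route -> shift 1, grind -> shift 2, polish -> shift 1, deburr -> shift 3) or shift 2 (e.g. route -> shift 1, deburr -> shift 3, polish -> shift 2, grind -> shift 2).

No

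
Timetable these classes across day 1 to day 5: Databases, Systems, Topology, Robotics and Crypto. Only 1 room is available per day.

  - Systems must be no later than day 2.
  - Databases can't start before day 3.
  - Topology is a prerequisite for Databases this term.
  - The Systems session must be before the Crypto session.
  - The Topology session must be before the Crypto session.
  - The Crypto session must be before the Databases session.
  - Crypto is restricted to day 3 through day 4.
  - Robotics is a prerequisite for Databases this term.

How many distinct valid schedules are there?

6

Splitting on Systems: it can be day 1 (3), day 2 (3). Listing each branch's schedules as (Databases, Topology, Robotics, Crypto) by day number:
Systems=day 1: (5,2,3,4) (5,2,4,3) (5,3,2,4) — 3.
Systems=day 2: (5,1,3,4) (5,1,4,3) (5,3,1,4) — 3.
Summing: 3 + 3 = 6.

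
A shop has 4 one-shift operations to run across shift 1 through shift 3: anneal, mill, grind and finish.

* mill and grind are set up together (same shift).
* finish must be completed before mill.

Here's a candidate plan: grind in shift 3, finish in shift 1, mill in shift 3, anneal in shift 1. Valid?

Yes

mill and grind are set up together (same shift) — holds.
finish must be completed before mill — holds.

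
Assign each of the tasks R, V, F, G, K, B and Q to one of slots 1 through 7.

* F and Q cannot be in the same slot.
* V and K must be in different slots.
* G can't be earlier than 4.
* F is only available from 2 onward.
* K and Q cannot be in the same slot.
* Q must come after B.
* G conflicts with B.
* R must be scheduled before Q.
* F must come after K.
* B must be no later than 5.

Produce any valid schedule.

R in 1; G in 4; F in 2; V in 2; Q in 3; K in 1; B in 1

Checking: K(1) before F(2); B(1) before Q(3); R(1) before Q(3); K(1) != Q(3); V(2) != K(1); G(4) != B(1); F(2) != Q(3); G=4 in [4,7]; F=2 in [2,7]; B=1 in [1,5].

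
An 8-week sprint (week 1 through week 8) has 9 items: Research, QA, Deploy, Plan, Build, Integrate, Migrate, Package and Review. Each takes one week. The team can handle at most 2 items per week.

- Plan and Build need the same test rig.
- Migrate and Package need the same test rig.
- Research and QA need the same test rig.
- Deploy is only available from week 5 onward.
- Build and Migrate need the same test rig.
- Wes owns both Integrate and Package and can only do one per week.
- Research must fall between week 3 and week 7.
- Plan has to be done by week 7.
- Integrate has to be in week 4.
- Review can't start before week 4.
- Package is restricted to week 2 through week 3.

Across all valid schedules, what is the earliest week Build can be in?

Build at week 1 is achievable: QA -> week 1; Deploy -> week 5; Build -> week 1; Migrate -> week 3; Review -> week 4; Research -> week 3; Plan -> week 2; Integrate -> week 4; Package -> week 2.

week 1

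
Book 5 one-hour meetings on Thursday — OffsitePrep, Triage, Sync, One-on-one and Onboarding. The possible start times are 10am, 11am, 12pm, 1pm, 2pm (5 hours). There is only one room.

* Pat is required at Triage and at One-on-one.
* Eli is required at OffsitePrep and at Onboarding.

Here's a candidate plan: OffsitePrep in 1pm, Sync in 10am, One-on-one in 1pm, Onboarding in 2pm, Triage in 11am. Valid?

Eli is required at OffsitePrep and at Onboarding — holds.
Pat is required at Triage and at One-on-one — holds.
There is only one room — violated.

No. There is only one room is not satisfied.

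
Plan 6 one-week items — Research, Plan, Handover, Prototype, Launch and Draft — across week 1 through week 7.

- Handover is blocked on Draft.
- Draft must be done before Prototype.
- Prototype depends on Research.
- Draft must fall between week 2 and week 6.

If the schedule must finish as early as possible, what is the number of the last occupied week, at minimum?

The precedence chain requires at least 2 distinct weeks.
Propagating the time windows through the other constraints, Handover can't land before week 3, so the schedule must run through at least week 3.
3 works (last occupied week: week 3): for example Prototype -> week 3; Plan -> week 1; Research -> week 1; Handover -> week 3; Launch -> week 1; Draft -> week 2.

week 3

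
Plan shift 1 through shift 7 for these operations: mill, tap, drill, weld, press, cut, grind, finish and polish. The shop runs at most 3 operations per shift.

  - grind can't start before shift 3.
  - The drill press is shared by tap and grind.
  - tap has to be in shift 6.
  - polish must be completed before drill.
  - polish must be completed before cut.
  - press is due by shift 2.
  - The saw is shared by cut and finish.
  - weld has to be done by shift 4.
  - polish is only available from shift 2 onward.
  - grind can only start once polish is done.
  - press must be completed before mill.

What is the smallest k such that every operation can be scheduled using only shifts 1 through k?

The precedence chain requires at least 2 distinct shifts.
With at most 3 per shift and 9 operations, at least 3 shifts are needed.
tap can't be placed before shift 6, so the schedule must run through at least shift 6.
6 works (last occupied shift: shift 6): for example press=shift 1; cut=shift 3; grind=shift 3; weld=shift 1; mill=shift 2; drill=shift 3; finish=shift 1; tap=shift 6; polish=shift 2.

6 shifts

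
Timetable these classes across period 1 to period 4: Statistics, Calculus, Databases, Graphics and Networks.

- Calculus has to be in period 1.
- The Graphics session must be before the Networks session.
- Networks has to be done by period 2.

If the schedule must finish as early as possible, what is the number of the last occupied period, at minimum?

The precedence chain requires at least 2 distinct periods.
2 works (last occupied period: period 2): for example Calculus in period 1, Databases in period 1, Graphics in period 1, Networks in period 2, Statistics in period 1.

2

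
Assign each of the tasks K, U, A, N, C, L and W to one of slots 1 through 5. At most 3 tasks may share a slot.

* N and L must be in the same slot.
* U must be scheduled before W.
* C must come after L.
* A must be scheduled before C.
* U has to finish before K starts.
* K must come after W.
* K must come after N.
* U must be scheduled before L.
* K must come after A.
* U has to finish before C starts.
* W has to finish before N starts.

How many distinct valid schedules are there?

Splitting on K: it can be 4 (6), 5 (19). Listing each branch's schedules as (U, A, N, C, L, W):
K=4: (1,1,3,4,3,2) (1,1,3,5,3,2) (1,2,3,4,3,2) (1,2,3,5,3,2) (1,3,3,4,3,2) (1,3,3,5,3,2) — 6.
K=5: (1,1,3,4,3,2) (1,1,3,5,3,2) (1,1,4,5,4,2) (1,1,4,5,4,3) (1,2,3,4,3,2) (1,2,3,5,3,2) (1,2,4,5,4,2) (1,2,4,5,4,3) (1,3,3,4,3,2) (1,3,3,5,3,2) (1,3,4,5,4,2) (1,3,4,5,4,3) (1,4,3,5,3,2) (1,4,4,5,4,2) (1,4,4,5,4,3) (2,1,4,5,4,3) (2,2,4,5,4,3) (2,3,4,5,4,3) (2,4,4,5,4,3) — 19.
Summing: 6 + 19 = 25.

25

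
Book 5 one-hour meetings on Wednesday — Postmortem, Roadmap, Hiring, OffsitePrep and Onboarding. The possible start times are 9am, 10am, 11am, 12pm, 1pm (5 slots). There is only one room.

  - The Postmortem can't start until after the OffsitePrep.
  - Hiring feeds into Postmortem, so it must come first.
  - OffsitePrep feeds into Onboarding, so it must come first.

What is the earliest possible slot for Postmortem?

11am

Precedence pushes Postmortem to at least 10am.
Postmortem at 11am is achievable: Onboarding -> 12pm; Roadmap -> 1pm; OffsitePrep -> 9am; Hiring -> 10am; Postmortem -> 11am.
Nothing earlier works — the capacity limit rule out every slot before 11am.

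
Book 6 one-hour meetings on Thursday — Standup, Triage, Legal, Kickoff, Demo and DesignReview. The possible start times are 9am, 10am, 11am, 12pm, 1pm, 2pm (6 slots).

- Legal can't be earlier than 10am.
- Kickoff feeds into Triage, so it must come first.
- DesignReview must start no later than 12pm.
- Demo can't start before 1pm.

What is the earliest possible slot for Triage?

Precedence pushes Triage to at least 10am.
Triage at 10am is achievable: Demo=1pm, DesignReview=9am, Standup=9am, Legal=10am, Triage=10am, Kickoff=9am.

10am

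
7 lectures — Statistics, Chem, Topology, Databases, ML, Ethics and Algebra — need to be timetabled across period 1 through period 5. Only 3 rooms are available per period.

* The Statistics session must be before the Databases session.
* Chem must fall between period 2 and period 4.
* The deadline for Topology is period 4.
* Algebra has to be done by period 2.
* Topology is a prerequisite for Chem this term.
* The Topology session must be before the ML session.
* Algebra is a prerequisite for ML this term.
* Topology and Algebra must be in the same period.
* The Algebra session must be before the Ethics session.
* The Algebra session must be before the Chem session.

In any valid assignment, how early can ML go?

Precedence pushes ML to at least period 2.
ML at period 2 is achievable: Algebra=period 1; Topology=period 1; Chem=period 2; Ethics=period 3; Databases=period 2; ML=period 2; Statistics=period 1.

period 2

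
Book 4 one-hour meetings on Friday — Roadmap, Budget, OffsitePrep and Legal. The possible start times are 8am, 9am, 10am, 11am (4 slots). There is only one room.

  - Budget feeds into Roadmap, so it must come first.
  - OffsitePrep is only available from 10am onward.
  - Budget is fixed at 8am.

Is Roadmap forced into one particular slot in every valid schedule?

No

Roadmap can be 9am (e.g. Roadmap -> 9am; OffsitePrep -> 10am; Legal -> 11am; Budget -> 8am) or 10am (e.g. Legal=9am, OffsitePrep=11am, Roadmap=10am, Budget=8am).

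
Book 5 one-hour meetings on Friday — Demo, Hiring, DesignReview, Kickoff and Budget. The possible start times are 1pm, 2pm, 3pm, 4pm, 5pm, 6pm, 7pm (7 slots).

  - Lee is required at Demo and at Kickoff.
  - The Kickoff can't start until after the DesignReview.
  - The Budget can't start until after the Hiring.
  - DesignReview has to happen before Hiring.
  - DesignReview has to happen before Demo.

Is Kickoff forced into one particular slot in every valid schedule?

No

Kickoff can be 2pm (e.g. Budget=3pm, Demo=3pm, Hiring=2pm, Kickoff=2pm, DesignReview=1pm) or 3pm (e.g. Kickoff -> 3pm, Budget -> 3pm, DesignReview -> 1pm, Demo -> 2pm, Hiring -> 2pm).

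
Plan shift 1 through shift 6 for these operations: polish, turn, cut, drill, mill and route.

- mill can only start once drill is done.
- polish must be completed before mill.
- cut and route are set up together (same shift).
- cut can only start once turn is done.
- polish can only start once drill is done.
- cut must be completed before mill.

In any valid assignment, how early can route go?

shift 2

Route must be in the same shift as cut, which can't be before shift 2, so route is at least shift 2; route must be in the same shift as cut, which can't be after shift 5, so route is at most shift 5.
route at shift 2 is achievable: drill=shift 1; mill=shift 3; polish=shift 2; cut=shift 2; route=shift 2; turn=shift 1.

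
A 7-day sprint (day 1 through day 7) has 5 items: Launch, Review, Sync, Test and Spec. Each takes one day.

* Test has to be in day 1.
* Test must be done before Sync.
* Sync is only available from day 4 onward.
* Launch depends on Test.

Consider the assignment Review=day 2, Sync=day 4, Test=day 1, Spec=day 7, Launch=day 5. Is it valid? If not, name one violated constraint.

Yes, all constraints hold

Test must be done before Sync — holds.
Launch depends on Test — holds.
Test has to be in day 1 — holds.
Sync is only available from day 4 onward — holds.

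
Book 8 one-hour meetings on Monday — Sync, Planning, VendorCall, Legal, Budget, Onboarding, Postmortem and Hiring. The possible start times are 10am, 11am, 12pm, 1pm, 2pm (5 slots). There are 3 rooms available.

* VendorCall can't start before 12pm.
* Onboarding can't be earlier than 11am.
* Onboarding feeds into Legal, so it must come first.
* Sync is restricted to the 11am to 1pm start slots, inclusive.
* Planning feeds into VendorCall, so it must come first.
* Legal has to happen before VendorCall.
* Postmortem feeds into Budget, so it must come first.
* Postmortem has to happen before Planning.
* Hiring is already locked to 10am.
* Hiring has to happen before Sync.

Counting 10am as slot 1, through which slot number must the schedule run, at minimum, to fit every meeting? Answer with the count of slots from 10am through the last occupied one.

The precedence chain requires at least 3 distinct slots.
With at most 3 per slot and 8 meetings, at least 3 slots are needed.
Propagating the time windows through the other constraints, VendorCall can't land before 1pm — that is slot 4 counting from 10am — so the schedule must run through at least 4 slots.
4 works (last occupied slot: 1pm): for example Sync -> 11am; Planning -> 11am; Onboarding -> 11am; Hiring -> 10am; Budget -> 12pm; Postmortem -> 10am; VendorCall -> 1pm; Legal -> 12pm.

4 slots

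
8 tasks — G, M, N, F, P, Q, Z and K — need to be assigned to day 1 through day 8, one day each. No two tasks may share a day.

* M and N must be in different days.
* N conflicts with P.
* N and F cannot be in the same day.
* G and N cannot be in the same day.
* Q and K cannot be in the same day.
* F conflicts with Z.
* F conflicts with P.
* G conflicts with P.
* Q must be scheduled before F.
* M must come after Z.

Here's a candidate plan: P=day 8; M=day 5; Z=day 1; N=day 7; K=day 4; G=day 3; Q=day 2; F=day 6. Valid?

M must come after Z — holds.
Q must be scheduled before F — holds.
M and N must be in different days — holds.
F conflicts with Z — holds.
N and F cannot be in the same day — holds.
G and N cannot be in the same day — holds.
No two tasks may share a day — holds.
Q and K cannot be in the same day — holds.
N conflicts with P — holds.
F conflicts with P — holds.
G conflicts with P — holds.

Yes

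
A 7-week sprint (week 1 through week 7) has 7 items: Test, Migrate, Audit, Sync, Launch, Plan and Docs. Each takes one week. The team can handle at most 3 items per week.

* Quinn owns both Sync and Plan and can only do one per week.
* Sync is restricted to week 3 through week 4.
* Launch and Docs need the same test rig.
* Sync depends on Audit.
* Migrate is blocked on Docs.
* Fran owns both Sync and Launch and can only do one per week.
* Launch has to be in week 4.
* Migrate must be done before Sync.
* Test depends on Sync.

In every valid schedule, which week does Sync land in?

Sync's window is week 3–week 4.
Launch is fixed at week 4, and Sync can't share a week with Launch.
So Sync must be week 3.

week 3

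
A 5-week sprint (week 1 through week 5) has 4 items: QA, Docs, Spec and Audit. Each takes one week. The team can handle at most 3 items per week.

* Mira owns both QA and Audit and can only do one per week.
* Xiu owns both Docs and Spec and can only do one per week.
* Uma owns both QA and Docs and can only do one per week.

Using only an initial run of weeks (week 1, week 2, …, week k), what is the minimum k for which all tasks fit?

With at most 3 per week and 4 tasks, at least 2 weeks are needed.
2 works (last occupied week: week 2): for example Spec in week 1; Audit in week 2; QA in week 1; Docs in week 2.

2 weeks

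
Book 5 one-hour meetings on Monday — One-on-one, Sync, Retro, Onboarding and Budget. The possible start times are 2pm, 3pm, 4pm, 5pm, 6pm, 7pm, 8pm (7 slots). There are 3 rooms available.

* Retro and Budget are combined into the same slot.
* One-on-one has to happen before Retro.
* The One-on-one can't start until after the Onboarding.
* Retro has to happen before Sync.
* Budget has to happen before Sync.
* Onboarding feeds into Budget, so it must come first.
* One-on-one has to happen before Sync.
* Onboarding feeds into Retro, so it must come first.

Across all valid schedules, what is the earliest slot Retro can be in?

4pm

Precedence pushes Retro to at least 4pm; downstream work caps Retro at 7pm.
Retro at 4pm is achievable: Onboarding in 2pm; Budget in 4pm; Retro in 4pm; Sync in 5pm; One-on-one in 3pm.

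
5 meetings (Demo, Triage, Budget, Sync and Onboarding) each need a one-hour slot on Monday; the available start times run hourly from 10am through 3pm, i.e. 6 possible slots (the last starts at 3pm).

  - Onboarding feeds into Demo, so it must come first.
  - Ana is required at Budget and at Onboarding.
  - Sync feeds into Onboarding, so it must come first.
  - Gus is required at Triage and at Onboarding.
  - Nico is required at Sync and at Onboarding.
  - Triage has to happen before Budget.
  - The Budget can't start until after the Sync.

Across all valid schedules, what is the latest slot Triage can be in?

Downstream work caps Triage at 2pm.
Triage at 2pm is achievable: Budget=3pm, Onboarding=11am, Demo=12pm, Triage=2pm, Sync=10am.

2pm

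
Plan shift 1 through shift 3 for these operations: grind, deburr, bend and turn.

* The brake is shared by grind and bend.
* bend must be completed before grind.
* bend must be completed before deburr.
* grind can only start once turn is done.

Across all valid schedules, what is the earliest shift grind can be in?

Precedence pushes grind to at least shift 2.
grind at shift 2 is achievable: grind=shift 2, turn=shift 1, deburr=shift 2, bend=shift 1.

shift 2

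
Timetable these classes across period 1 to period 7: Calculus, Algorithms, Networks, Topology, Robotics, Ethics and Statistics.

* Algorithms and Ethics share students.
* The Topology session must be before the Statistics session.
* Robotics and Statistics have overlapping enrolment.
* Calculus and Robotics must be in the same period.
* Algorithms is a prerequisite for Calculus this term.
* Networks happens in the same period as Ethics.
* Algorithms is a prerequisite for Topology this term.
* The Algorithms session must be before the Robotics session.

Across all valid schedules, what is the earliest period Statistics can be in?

Precedence pushes Statistics to at least period 3.
Statistics at period 3 is achievable: Algorithms in period 1; Statistics in period 3; Topology in period 2; Calculus in period 2; Robotics in period 2; Ethics in period 2; Networks in period 2.

period 3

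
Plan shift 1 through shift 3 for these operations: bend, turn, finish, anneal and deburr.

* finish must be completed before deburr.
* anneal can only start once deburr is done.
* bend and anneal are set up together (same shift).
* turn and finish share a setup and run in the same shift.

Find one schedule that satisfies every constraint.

deburr=shift 2; bend=shift 3; anneal=shift 3; finish=shift 1; turn=shift 1

Checking: finish(shift 1) before deburr(shift 2); deburr(shift 2) before anneal(shift 3); turn = finish = shift 1; bend = anneal = shift 3.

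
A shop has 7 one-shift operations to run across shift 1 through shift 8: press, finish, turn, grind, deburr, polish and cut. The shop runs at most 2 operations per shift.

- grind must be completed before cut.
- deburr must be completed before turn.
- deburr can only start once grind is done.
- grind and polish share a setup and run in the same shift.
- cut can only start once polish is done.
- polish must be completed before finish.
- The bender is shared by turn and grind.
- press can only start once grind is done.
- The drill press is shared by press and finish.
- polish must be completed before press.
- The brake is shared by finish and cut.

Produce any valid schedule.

turn in shift 3; deburr in shift 2; cut in shift 3; polish in shift 1; grind in shift 1; press in shift 2; finish in shift 4

Checking: deburr(shift 2) before turn(shift 3); grind(shift 1) before press(shift 2); polish(shift 1) before press(shift 2); grind(shift 1) before deburr(shift 2); grind(shift 1) before cut(shift 3); polish(shift 1) before cut(shift 3); polish(shift 1) before finish(shift 4); turn(shift 3) != grind(shift 1); press(shift 2) != finish(shift 4); finish(shift 4) != cut(shift 3); grind = polish = shift 1; max 2 per shift (cap 2).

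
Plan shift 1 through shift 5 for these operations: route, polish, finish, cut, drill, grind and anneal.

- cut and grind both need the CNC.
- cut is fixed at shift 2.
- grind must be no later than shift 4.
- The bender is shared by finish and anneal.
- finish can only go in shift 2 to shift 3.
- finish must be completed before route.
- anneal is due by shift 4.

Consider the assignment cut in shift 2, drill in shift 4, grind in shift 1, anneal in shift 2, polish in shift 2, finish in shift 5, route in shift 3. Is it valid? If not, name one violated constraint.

Invalid. finish must be completed before route.

finish must be completed before route — violated.
cut and grind both need the CNC — holds.
grind must be no later than shift 4 — holds.
The bender is shared by finish and anneal — holds.
anneal is due by shift 4 — holds.
cut is fixed at shift 2 — holds.
finish can only go in shift 2 to shift 3 — violated.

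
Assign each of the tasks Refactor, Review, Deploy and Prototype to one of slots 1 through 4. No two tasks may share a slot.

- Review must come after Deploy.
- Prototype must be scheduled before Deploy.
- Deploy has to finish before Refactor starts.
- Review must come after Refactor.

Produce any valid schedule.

Review=4, Deploy=2, Refactor=3, Prototype=1

Checking: Refactor(3) before Review(4); Deploy(2) before Refactor(3); Prototype(1) before Deploy(2); Deploy(2) before Review(4); max 1 per slot (cap 1).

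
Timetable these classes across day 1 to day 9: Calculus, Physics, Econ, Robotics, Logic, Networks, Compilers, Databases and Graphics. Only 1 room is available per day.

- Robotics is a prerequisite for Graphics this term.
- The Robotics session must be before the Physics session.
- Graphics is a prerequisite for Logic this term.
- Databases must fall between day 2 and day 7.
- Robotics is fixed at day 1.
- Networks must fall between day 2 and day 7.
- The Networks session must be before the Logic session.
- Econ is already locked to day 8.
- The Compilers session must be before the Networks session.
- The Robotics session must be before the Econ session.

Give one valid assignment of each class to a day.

Econ=day 8, Compilers=day 2, Graphics=day 5, Networks=day 3, Calculus=day 9, Databases=day 4, Logic=day 6, Robotics=day 1, Physics=day 7

Checking: Robotics(day 1) before Graphics(day 5); Graphics(day 5) before Logic(day 6); Networks(day 3) before Logic(day 6); Compilers(day 2) before Networks(day 3); Robotics(day 1) before Econ(day 8); Robotics(day 1) before Physics(day 7); Robotics=day 1 in [day 1,day 1]; Databases=day 4 in [day 2,day 7]; Econ=day 8 in [day 8,day 8]; Networks=day 3 in [day 2,day 7]; max 1 per day (cap 1).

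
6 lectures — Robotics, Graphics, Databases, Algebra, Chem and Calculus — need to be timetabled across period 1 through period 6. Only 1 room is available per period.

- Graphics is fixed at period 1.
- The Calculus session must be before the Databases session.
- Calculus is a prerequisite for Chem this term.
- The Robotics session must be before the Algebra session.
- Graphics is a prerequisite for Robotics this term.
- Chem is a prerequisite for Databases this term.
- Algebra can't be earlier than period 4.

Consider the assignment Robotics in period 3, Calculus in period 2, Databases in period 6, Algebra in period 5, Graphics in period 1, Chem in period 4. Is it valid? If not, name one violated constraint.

Only 1 room is available per period — holds.
Graphics is a prerequisite for Robotics this term — holds.
The Robotics session must be before the Algebra session — holds.
Algebra can't be earlier than period 4 — holds.
The Calculus session must be before the Databases session — holds.
Chem is a prerequisite for Databases this term — holds.
Graphics is fixed at period 1 — holds.
Calculus is a prerequisite for Chem this term — holds.

Valid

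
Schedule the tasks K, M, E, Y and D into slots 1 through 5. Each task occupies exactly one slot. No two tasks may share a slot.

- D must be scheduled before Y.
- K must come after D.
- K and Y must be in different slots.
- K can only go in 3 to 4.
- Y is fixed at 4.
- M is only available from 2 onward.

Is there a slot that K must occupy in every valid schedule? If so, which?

K's window is 3–4.
Y is fixed at 4, and K can't share a slot with Y.
So K must be 3.

3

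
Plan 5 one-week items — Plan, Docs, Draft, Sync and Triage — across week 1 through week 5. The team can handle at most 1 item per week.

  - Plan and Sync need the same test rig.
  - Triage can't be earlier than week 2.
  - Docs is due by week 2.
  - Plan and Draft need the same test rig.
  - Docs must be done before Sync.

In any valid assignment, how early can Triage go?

week 2

Triage is available from week 2.
Triage at week 2 is achievable: Plan in week 4, Draft in week 5, Triage in week 2, Docs in week 1, Sync in week 3.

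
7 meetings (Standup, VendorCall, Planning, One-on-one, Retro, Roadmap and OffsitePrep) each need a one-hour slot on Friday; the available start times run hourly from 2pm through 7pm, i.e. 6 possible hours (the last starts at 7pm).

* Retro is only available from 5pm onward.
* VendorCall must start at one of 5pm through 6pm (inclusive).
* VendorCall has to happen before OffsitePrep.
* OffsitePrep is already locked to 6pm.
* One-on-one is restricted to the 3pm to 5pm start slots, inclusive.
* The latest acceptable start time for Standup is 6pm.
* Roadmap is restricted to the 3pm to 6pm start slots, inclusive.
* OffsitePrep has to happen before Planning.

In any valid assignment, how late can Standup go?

Standup's own window allows nothing later than 6pm.
Standup at 6pm is achievable: Retro=5pm; One-on-one=3pm; OffsitePrep=6pm; Planning=7pm; Roadmap=3pm; Standup=6pm; VendorCall=5pm.

6pm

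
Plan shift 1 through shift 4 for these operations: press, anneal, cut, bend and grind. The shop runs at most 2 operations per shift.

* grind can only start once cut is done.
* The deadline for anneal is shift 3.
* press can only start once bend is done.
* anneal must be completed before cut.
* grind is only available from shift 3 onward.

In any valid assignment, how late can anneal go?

Anneal's own window allows nothing later than shift 3; downstream work caps anneal at shift 2.
anneal at shift 2 is achievable: press=shift 2, cut=shift 3, grind=shift 4, anneal=shift 2, bend=shift 1.

shift 2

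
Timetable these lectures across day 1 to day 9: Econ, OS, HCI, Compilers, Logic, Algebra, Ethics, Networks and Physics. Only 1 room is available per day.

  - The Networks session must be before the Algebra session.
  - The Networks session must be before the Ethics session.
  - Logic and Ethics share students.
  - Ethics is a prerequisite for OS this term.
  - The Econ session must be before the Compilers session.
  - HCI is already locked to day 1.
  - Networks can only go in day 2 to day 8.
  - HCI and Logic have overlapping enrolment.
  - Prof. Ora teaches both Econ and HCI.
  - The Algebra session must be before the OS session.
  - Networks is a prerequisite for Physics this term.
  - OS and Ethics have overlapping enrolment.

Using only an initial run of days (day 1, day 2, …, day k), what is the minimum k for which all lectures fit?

The precedence chain requires at least 3 distinct days.
With at most 1 per day and 9 lectures, at least 9 days are needed.
Propagating the time windows through the other constraints, OS can't land before day 4, so the schedule must run through at least day 4.
9 works (last occupied day: day 9): for example Logic=day 9; Ethics=day 4; Physics=day 8; Compilers=day 7; HCI=day 1; Networks=day 2; Algebra=day 3; OS=day 5; Econ=day 6.

9 days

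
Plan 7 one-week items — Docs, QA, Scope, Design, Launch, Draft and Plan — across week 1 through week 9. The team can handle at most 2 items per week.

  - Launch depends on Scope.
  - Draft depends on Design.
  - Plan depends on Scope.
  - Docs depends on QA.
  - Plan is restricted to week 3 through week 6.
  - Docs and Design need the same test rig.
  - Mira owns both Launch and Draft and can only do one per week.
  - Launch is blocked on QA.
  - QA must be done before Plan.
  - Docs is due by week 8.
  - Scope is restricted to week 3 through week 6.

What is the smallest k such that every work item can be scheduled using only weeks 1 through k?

4 weeks

The precedence chain requires at least 2 distinct weeks.
With at most 2 per week and 7 work items, at least 4 weeks are needed.
Propagating the time windows through the other constraints, Launch can't land before week 4, so the schedule must run through at least week 4.
4 works (last occupied week: week 4): for example Launch=week 4; Draft=week 2; Docs=week 2; QA=week 1; Design=week 1; Plan=week 4; Scope=week 3.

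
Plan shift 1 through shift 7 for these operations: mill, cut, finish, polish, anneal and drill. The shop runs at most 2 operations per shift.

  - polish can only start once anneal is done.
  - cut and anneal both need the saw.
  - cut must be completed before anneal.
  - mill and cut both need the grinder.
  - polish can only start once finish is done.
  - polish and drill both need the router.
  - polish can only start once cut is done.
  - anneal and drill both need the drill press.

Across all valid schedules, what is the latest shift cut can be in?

Downstream work caps cut at shift 5.
cut at shift 5 is achievable: mill -> shift 1; anneal -> shift 6; finish -> shift 1; polish -> shift 7; drill -> shift 2; cut -> shift 5.

shift 5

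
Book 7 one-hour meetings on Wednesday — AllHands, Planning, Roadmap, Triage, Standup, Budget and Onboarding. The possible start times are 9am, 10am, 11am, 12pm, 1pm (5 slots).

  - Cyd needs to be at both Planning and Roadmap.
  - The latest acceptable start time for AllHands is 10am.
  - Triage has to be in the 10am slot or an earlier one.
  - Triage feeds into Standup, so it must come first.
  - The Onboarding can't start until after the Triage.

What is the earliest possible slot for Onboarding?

10am

Precedence pushes Onboarding to at least 10am.
Onboarding at 10am is achievable: Onboarding -> 10am; Budget -> 9am; AllHands -> 9am; Planning -> 9am; Roadmap -> 10am; Standup -> 10am; Triage -> 9am.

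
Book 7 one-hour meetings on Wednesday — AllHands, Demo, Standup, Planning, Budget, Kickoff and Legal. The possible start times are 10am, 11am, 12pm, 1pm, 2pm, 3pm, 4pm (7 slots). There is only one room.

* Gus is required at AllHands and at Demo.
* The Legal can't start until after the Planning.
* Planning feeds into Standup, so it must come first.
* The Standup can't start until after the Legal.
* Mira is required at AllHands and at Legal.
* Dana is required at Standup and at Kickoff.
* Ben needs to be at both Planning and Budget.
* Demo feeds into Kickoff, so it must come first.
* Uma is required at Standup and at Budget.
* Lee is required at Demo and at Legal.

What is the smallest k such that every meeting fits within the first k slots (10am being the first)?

7

The precedence chain requires at least 3 distinct slots.
With at most 1 per slot and 7 meetings, at least 7 slots are needed.
7 works (last occupied slot: 4pm): for example Standup -> 12pm; Kickoff -> 2pm; Planning -> 10am; Demo -> 1pm; AllHands -> 3pm; Legal -> 11am; Budget -> 4pm.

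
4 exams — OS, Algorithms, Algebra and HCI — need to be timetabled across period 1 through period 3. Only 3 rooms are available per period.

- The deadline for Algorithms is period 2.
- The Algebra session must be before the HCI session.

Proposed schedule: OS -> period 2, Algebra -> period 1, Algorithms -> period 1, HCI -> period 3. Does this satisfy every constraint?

Only 3 rooms are available per period — holds.
The Algebra session must be before the HCI session — holds.
The deadline for Algorithms is period 2 — holds.

Yes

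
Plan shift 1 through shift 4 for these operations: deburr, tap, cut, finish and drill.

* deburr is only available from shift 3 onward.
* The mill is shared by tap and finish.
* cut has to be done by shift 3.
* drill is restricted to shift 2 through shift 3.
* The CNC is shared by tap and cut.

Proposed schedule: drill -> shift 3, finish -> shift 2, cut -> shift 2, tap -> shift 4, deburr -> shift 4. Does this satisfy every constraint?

Yes, all constraints hold

cut has to be done by shift 3 — holds.
The CNC is shared by tap and cut — holds.
deburr is only available from shift 3 onward — holds.
drill is restricted to shift 2 through shift 3 — holds.
The mill is shared by tap and finish — holds.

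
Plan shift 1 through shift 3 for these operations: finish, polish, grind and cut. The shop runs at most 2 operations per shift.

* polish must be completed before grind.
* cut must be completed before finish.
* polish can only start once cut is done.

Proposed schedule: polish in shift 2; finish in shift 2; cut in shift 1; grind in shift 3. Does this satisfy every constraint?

The shop runs at most 2 operations per shift — holds.
polish must be completed before grind — holds.
cut must be completed before finish — holds.
polish can only start once cut is done — holds.

Yes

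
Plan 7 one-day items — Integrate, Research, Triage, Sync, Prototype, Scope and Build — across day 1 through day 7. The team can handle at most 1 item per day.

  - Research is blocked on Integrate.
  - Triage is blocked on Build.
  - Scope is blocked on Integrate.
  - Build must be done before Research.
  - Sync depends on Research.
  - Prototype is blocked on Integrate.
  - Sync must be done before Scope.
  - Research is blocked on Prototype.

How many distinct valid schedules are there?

Splitting on Integrate: it can be day 1 (9), day 2 (5), day 3 (1). Listing each branch's schedules as (Research, Triage, Sync, Prototype, Scope, Build) by day number:
Integrate=day 1: (4,5,6,2,7,3) (4,5,6,3,7,2) (4,6,5,2,7,3) (4,6,5,3,7,2) (4,7,5,2,6,3) (4,7,5,3,6,2) (5,3,6,4,7,2) (5,4,6,2,7,3) (5,4,6,3,7,2) — 9.
Integrate=day 2: (4,5,6,3,7,1) (4,6,5,3,7,1) (4,7,5,3,6,1) (5,3,6,4,7,1) (5,4,6,3,7,1) — 5.
Integrate=day 3: (5,2,6,4,7,1) — 1.
Summing: 9 + 5 + 1 = 15.

15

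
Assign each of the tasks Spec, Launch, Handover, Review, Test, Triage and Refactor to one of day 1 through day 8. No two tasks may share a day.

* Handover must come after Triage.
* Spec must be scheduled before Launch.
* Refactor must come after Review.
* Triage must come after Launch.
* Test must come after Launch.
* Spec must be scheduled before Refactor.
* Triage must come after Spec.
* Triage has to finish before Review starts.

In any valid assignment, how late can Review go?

Precedence pushes Review to at least day 4; downstream work caps Review at day 7.
Review at day 7 is achievable: Triage in day 3; Refactor in day 8; Handover in day 4; Test in day 5; Review in day 7; Spec in day 1; Launch in day 2.

day 7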